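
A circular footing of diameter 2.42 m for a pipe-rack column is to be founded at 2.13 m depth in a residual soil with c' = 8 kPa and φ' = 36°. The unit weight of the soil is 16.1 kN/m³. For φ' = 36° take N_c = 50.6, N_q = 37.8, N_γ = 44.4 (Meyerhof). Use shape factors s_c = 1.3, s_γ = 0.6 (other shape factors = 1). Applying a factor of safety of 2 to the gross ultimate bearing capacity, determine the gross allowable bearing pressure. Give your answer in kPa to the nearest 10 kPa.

q_all ≈ 1170 kPa

q = γ·D_f = 16.1 × 2.13 = 34.293 kPa.
c·N_c·s_c = 8 × 50.6 × 1.3 = 526.24 kPa
q·N_q = 34.293 × 37.8 = 1296.3 kPa
0.5·γ·B·N_γ·s_γ = 0.5 × 16.1 × 2.42 × 44.4 × 0.6 = 518.97 kPa
q_ult = 526.24 + 1296.3 + 518.97 = 2341.5 kPa.
q_all = q_ult / FS = 2341.5 / 2 = 1170.7 kPa.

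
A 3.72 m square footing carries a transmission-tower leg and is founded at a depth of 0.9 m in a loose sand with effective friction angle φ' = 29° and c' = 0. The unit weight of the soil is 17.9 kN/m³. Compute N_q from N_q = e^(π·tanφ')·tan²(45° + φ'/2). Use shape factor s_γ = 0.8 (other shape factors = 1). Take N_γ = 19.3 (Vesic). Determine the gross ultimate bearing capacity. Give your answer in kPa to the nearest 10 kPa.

q_ult ≈ 780 kPa

tan29° = 0.5543, so N_q = e^(π×0.5543)·tan²(59.5°) = 5.705 × 2.882 = 16.44.
q = γ·D_f = 17.9 × 0.9 = 16.11 kPa.
q·N_q = 16.11 × 16.443 = 264.9 kPa
0.5·γ·B·N_γ·s_γ = 0.5 × 17.9 × 3.72 × 19.3 × 0.8 = 514.06 kPa
q_ult = 264.9 + 514.06 = 778.96 kPa.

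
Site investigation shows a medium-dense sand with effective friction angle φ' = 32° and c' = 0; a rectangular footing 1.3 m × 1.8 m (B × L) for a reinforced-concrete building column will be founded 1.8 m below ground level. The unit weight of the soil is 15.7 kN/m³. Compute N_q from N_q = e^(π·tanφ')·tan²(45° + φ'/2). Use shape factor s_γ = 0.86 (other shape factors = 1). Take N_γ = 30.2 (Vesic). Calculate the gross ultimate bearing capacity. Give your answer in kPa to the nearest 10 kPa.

tan32° = 0.6249, so N_q = e^(π×0.6249)·tan²(61°) = 7.121 × 3.255 = 23.18.
q = γ·D_f = 15.7 × 1.8 = 28.26 kPa.
q·N_q = 28.26 × 23.177 = 654.98 kPa
0.5·γ·B·N_γ·s_γ = 0.5 × 15.7 × 1.3 × 30.2 × 0.86 = 265.04 kPa
q_ult = 654.98 + 265.04 = 920.02 kPa.

q_ult ≈ 920 kPa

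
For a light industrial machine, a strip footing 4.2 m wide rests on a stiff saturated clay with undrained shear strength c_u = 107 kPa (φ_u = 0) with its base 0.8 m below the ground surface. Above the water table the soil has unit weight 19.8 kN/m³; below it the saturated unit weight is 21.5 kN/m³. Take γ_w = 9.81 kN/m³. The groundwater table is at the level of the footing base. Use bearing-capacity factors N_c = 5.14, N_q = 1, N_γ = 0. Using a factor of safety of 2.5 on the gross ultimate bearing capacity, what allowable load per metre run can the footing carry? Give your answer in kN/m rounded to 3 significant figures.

Effective surcharge at the founding depth q = γ·D_f = 19.8 × 0.8 = 15.84 kPa.
q_ult = c·N_c + q·N_q
     = 107 × 5.14 + 15.84 × 1
     = 549.98 + 15.84 = 565.82 kPa.
Gross allowable pressure q_all = 565.82 / 2.5 = 226.33 kPa.
Allowable wall load = q_all × B = 226.33 × 4.2 = 950.58 kN per metre run.

≈ 951 kN/m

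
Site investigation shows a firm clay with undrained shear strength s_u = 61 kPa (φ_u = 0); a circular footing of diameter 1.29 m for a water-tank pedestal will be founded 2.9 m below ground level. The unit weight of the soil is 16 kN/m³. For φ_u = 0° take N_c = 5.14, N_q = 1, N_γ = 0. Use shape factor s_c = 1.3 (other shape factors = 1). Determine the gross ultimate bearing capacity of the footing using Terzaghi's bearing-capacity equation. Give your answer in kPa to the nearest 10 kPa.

q_ult ≈ 450 kPa

q = γ·D_f = 16 × 2.9 = 46.4 kPa.
c·N_c·s_c = 61 × 5.14 × 1.3 = 407.6 kPa
q·N_q = 46.4 × 1 = 46.4 kPa
q_ult = 407.6 + 46.4 = 454 kPa.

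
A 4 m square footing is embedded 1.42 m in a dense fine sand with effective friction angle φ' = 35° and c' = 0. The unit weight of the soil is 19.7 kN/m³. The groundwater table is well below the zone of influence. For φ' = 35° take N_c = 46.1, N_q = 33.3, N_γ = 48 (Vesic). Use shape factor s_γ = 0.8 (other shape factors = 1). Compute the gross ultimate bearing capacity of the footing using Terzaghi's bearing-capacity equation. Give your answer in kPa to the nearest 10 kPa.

q_ult ≈ 2440 kPa

Effective surcharge at the founding depth q = γ·D_f = 19.7 × 1.42 = 27.974 kPa.
q_ult = q·N_q + 0.5·γ·B·N_γ·s_γ
     = 27.974 × 33.3 + 0.5 × 19.7 × 4 × 48 × 0.8
     = 931.53 + 1513 = 2444.5 kPa.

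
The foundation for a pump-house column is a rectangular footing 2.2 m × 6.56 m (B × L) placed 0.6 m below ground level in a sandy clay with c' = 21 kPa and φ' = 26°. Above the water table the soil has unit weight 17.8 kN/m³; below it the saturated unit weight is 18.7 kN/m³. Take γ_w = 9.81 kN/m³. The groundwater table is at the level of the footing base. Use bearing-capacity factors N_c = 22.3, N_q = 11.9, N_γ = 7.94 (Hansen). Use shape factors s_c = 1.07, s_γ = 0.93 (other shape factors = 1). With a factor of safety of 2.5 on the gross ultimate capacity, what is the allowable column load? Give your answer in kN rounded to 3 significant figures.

q = γ·D_f = 17.8 × 0.6 = 10.68 kPa.
For the ½γBN_γ term take γ' = 18.7 − 9.81 = 8.89 kN/m³ (soil below base is submerged).
c·N_c·s_c = 21 × 22.3 × 1.07 = 501.08 kPa
q·N_q = 10.68 × 11.9 = 127.09 kPa
0.5·γ·B·N_γ·s_γ = 0.5 × 8.89 × 2.2 × 7.94 × 0.93 = 72.21 kPa
q_ult = 501.08 + 127.09 + 72.21 = 700.38 kPa.
Gross allowable pressure q_all = 700.38 / 2.5 = 280.15 kPa.
Footing area = 14.432 m², so allowable column load = 280.15 × 14.432 = 4043.2 kN.

P_all ≈ 4040 kN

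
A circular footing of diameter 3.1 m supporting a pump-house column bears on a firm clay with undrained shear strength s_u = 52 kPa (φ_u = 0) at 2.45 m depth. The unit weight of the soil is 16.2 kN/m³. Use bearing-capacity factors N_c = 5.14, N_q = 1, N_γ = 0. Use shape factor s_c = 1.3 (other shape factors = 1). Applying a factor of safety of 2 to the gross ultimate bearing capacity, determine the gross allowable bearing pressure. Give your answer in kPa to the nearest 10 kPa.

q_all ≈ 190 kPa

q = γ·D_f = 16.2 × 2.45 = 39.69 kPa.
c·N_c·s_c = 52 × 5.14 × 1.3 = 347.46 kPa
q·N_q = 39.69 × 1 = 39.69 kPa
q_ult = 347.46 + 39.69 = 387.15 kPa.
q_all = q_ult / FS = 387.15 / 2 = 193.58 kPa.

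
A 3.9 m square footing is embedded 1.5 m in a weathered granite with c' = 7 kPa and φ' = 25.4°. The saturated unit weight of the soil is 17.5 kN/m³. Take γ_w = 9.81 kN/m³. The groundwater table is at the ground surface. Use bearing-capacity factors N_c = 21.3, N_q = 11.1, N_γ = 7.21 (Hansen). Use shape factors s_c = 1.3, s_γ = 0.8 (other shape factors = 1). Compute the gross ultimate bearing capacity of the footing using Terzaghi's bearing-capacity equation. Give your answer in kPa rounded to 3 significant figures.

γ' = 17.5 − 9.81 = 7.69 kN/m³ (submerged throughout). q = 7.69 × 1.5 = 11.535 kPa; the same γ' applies in the ½γBN_γ term.
c·N_c·s_c = 7 × 21.3 × 1.3 = 193.83 kPa
q·N_q = 11.535 × 11.1 = 128.04 kPa
0.5·γ·B·N_γ·s_γ = 0.5 × 7.69 × 3.9 × 7.21 × 0.8 = 86.494 kPa
q_ult = 193.83 + 128.04 + 86.494 = 408.36 kPa.

q_ult ≈ 408 kPa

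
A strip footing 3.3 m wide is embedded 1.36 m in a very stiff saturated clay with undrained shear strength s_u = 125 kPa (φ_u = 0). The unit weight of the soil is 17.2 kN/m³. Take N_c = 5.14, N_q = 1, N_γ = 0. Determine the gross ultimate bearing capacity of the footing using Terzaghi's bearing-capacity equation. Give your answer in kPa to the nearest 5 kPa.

Effective surcharge at the founding depth q = γ·D_f = 17.2 × 1.36 = 23.392 kPa.
q_ult = c·N_c + q·N_q
     = 125 × 5.14 + 23.392 × 1
     = 642.5 + 23.392 = 665.89 kPa.

q_ult ≈ 665 kPa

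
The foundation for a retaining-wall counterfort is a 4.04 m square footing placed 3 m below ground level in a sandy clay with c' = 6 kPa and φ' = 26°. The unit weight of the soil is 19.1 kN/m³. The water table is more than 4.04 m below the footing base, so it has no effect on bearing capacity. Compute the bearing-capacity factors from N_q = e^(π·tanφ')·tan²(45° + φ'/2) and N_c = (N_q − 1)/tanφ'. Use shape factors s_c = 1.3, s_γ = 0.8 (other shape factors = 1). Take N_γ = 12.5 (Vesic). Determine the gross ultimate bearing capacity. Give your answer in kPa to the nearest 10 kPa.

tan26° = 0.4877, so N_q = e^(π×0.4877)·tan²(58°) = 4.629 × 2.561 = 11.85.
N_c = (11.85 − 1)/tan26° = 22.25.
Overburden at base level: q = 19.1 × 3 = 57.3 kPa.
Cohesion term c·N_c·s_c = 6 × 22.254 × 1.3 = 173.58 kPa; surcharge term q·N_q = 57.3 × 11.854 = 679.25 kPa; self-weight term 0.5·γ·B·N_γ·s_γ = 0.5 × 19.1 × 4.04 × 12.5 × 0.8 = 385.82 kPa.
q_ult = 173.58 + 679.25 + 385.82 = 1238.7 kPa.

q_ult ≈ 1240 kPa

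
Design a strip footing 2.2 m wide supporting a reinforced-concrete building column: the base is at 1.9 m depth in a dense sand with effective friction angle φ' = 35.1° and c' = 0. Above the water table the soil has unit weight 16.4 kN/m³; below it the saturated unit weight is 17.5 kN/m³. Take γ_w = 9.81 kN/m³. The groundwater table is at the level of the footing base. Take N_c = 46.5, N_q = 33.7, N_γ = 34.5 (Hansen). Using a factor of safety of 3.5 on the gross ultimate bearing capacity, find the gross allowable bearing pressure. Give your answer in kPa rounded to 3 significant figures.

q_all ≈ 383 kPa

q = γ·D_f = 16.4 × 1.9 = 31.16 kPa.
For the ½γBN_γ term take γ' = 17.5 − 9.81 = 7.69 kN/m³ (soil below base is submerged).
q·N_q = 31.16 × 33.7 = 1050.1 kPa
0.5·γ·B·N_γ = 0.5 × 7.69 × 2.2 × 34.5 = 291.84 kPa
q_ult = 1050.1 + 291.84 = 1341.9 kPa.
q_all = 1341.9 / 3.5 = 383.41 kPa.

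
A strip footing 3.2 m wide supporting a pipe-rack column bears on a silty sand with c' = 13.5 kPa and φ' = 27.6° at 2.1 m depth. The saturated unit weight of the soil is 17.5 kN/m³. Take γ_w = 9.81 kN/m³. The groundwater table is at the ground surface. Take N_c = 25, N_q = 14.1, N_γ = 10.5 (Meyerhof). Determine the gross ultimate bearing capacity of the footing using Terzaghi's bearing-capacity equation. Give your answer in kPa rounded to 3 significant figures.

q_ult ≈ 694 kPa

Water table at ground surface, so effective unit weight γ' = 17.5 − 9.81 = 7.69 kN/m³ is used throughout; overburden q = 7.69 × 2.1 = 16.149 kPa; the same γ' applies in the ½γBN_γ term.
Cohesion term c·N_c = 13.5 × 25 = 337.5 kPa; surcharge term q·N_q = 16.149 × 14.1 = 227.7 kPa; self-weight term 0.5·γ·B·N_γ = 0.5 × 7.69 × 3.2 × 10.5 = 129.19 kPa.
q_ult = 337.5 + 227.7 + 129.19 = 694.39 kPa.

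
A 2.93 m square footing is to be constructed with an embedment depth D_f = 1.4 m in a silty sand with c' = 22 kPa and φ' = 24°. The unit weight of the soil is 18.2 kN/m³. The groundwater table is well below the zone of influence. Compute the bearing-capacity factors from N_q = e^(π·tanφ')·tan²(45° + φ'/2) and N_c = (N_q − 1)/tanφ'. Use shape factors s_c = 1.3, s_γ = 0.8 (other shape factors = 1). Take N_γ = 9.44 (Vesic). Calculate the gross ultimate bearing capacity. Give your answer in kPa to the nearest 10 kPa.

tan24° = 0.4452, so N_q = e^(π×0.4452)·tan²(57°) = 4.05 × 2.371 = 9.6.
N_c = (9.6 − 1)/tan24° = 19.32.
Overburden at base level: q = 18.2 × 1.4 = 25.48 kPa.
Cohesion term c·N_c·s_c = 22 × 19.324 × 1.3 = 552.65 kPa; surcharge term q·N_q = 25.48 × 9.6034 = 244.69 kPa; self-weight term 0.5·γ·B·N_γ·s_γ = 0.5 × 18.2 × 2.93 × 9.44 × 0.8 = 201.36 kPa.
q_ult = 552.65 + 244.69 + 201.36 = 998.71 kPa.

q_ult ≈ 1000 kPa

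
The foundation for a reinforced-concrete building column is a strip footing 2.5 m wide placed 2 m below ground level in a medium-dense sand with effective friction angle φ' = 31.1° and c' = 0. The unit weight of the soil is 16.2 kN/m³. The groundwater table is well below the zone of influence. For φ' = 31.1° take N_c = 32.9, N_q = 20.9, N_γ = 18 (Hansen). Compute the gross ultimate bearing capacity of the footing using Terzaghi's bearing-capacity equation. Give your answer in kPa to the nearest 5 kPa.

q = γ·D_f = 16.2 × 2 = 32.4 kPa.
q·N_q = 32.4 × 20.9 = 677.16 kPa
0.5·γ·B·N_γ = 0.5 × 16.2 × 2.5 × 18 = 364.5 kPa
q_ult = 677.16 + 364.5 = 1041.7 kPa.

q_ult ≈ 1040 kPa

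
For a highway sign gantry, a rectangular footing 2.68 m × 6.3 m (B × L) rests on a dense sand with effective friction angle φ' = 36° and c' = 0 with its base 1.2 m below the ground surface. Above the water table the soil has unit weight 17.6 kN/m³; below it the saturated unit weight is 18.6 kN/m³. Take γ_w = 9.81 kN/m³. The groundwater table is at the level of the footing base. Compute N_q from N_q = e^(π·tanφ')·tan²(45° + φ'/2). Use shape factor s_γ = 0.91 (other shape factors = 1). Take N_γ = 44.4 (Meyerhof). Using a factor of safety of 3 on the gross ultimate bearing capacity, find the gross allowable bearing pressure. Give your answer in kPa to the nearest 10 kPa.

q_all ≈ 420 kPa

N_q = e^(π·tan36°)·tan²(63°) = 37.75.
Overburden at base level: q = 17.6 × 1.2 = 21.12 kPa.
Below the base the soil is submerged, so the ½γBN_γ term uses γ' = 18.6 − 9.81 = 8.79 kN/m³.
Surcharge term q·N_q = 21.12 × 37.752 = 797.33 kPa; self-weight term 0.5·γ·B·N_γ·s_γ = 0.5 × 8.79 × 2.68 × 44.4 × 0.91 = 475.9 kPa.
q_ult = 797.33 + 475.9 = 1273.2 kPa.
q_all = 1273.2 / 3 = 424.41 kPa.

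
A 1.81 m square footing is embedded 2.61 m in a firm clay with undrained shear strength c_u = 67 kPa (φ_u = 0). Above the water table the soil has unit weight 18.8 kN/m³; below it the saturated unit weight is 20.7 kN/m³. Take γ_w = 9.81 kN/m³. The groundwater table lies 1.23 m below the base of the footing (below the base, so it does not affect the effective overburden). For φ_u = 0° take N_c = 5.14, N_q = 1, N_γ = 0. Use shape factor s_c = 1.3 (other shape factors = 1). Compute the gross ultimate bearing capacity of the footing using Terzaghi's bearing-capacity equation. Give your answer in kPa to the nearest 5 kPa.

q_ult ≈ 495 kPa

Effective surcharge at the founding depth q = γ·D_f = 18.8 × 2.61 = 49.068 kPa.
q_ult = c·N_c·s_c + q·N_q
     = 67 × 5.14 × 1.3 + 49.068 × 1
     = 447.69 + 49.068 = 496.76 kPa.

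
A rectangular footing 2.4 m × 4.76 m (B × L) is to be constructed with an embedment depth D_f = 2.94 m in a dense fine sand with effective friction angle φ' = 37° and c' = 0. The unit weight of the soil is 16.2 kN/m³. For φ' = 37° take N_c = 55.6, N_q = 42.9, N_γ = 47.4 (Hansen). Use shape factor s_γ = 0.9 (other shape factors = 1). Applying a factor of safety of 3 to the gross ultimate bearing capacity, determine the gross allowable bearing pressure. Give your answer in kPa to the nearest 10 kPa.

Effective surcharge at the founding depth q = γ·D_f = 16.2 × 2.94 = 47.628 kPa.
q_ult = q·N_q + 0.5·γ·B·N_γ·s_γ
     = 47.628 × 42.9 + 0.5 × 16.2 × 2.4 × 47.4 × 0.9
     = 2043.2 + 829.31 = 2872.6 kPa.
q_all = q_ult / FS = 2872.6 / 3 = 957.52 kPa.

q_all ≈ 960 kPa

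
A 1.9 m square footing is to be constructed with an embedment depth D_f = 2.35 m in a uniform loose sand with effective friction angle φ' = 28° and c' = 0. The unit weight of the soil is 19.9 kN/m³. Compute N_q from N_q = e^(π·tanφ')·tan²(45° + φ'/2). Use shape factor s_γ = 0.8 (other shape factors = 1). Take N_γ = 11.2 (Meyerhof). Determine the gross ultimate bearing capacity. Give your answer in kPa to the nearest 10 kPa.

tan28° = 0.5317, so N_q = e^(π×0.5317)·tan²(59°) = 5.314 × 2.77 = 14.72.
Overburden at base level: q = 19.9 × 2.35 = 46.765 kPa.
Surcharge term q·N_q = 46.765 × 14.72 = 688.38 kPa; self-weight term 0.5·γ·B·N_γ·s_γ = 0.5 × 19.9 × 1.9 × 11.2 × 0.8 = 169.39 kPa.
q_ult = 688.38 + 169.39 = 857.76 kPa.

q_ult ≈ 860 kPa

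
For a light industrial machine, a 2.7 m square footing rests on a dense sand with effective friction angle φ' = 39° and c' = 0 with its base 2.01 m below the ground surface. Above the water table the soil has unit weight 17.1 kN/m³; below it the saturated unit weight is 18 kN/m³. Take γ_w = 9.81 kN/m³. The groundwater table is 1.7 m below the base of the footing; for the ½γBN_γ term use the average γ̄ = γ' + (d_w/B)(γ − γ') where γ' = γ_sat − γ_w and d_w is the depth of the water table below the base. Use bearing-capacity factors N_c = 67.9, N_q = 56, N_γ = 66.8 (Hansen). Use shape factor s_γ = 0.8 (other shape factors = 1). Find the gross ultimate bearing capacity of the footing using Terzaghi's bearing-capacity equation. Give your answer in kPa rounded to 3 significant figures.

Effective surcharge at the founding depth q = γ·D_f = 17.1 × 2.01 = 34.371 kPa.
With d_w = 1.7 m < B, γ̄ = 8.19 + (1.7/2.7) × (17.1 − 8.19) = 13.8 kN/m³.
q_ult = q·N_q + 0.5·γ·B·N_γ·s_γ
     = 34.371 × 56 + 0.5 × 13.8 × 2.7 × 66.8 × 0.8
     = 1924.8 + 995.59 = 2920.4 kPa.

q_ult ≈ 2920 kPa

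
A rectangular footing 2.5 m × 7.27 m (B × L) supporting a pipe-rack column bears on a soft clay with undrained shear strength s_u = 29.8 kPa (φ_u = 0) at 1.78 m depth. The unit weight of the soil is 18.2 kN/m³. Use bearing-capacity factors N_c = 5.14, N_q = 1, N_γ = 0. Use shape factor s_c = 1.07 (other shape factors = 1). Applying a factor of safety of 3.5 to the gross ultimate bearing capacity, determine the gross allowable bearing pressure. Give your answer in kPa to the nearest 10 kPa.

q = γ·D_f = 18.2 × 1.78 = 32.396 kPa.
c·N_c·s_c = 29.8 × 5.14 × 1.07 = 163.89 kPa
q·N_q = 32.396 × 1 = 32.396 kPa
q_ult = 163.89 + 32.396 = 196.29 kPa.
q_all = q_ult / FS = 196.29 / 3.5 = 56.083 kPa.

q_all ≈ 60 kPa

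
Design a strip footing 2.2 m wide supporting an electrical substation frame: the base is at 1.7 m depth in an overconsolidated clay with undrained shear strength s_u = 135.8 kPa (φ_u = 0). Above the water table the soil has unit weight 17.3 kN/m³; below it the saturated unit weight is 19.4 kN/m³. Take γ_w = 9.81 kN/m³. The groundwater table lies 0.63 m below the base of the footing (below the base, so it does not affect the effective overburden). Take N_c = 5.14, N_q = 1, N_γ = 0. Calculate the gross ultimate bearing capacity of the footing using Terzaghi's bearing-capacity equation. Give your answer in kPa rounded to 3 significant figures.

Overburden at base level: q = 17.3 × 1.7 = 29.41 kPa.
Cohesion term c·N_c = 135.8 × 5.14 = 698.01 kPa; surcharge term q·N_q = 29.41 × 1 = 29.41 kPa.
q_ult = 698.01 + 29.41 = 727.42 kPa.

q_ult ≈ 727 kPa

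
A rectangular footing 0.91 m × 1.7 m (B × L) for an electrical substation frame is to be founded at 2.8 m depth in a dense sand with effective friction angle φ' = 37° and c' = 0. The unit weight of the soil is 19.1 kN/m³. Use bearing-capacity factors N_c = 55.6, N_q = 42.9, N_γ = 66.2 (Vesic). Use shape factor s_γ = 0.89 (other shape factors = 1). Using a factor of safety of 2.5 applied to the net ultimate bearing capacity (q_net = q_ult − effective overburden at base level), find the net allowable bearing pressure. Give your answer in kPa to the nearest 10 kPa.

q_all(net) ≈ 1100 kPa

q = γ·D_f = 19.1 × 2.8 = 53.48 kPa.
q·N_q = 53.48 × 42.9 = 2294.3 kPa
0.5·γ·B·N_γ·s_γ = 0.5 × 19.1 × 0.91 × 66.2 × 0.89 = 512.03 kPa
q_ult = 2294.3 + 512.03 = 2806.3 kPa.
Net ultimate: q_net = 2806.3 − 53.48 = 2752.8 kPa.
q_all(net) = 2752.8 / 2.5 = 1101.1 kPa.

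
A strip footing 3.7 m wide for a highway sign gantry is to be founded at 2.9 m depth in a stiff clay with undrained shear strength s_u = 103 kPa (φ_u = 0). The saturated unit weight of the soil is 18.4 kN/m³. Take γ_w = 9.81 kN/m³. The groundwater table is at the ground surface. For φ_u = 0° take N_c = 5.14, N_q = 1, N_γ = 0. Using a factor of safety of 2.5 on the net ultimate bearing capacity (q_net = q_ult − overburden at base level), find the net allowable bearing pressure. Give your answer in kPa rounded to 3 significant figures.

q_all(net) ≈ 212 kPa

With the water table at the surface the whole profile is submerged: γ' = 18.4 − 9.81 = 8.59 kN/m³, so q = γ'·D_f = 24.911 kPa.
q_ult = c·N_c + q·N_q
     = 103 × 5.14 + 24.911 × 1
     = 529.42 + 24.911 = 554.33 kPa.
q_net = 554.33 − 24.911 = 529.42 kPa.
q_all(net) = 529.42 / 2.5 = 211.77 kPa.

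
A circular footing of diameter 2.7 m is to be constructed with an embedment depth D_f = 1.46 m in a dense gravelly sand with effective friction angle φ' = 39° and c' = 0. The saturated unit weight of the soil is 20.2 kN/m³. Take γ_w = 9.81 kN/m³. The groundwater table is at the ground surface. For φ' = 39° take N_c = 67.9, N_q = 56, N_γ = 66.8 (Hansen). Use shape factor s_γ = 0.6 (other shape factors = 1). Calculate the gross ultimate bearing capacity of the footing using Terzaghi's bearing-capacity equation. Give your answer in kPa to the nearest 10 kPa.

q_ult ≈ 1410 kPa

Water table at ground surface, so effective unit weight γ' = 20.2 − 9.81 = 10.39 kN/m³ is used throughout; overburden q = 10.39 × 1.46 = 15.169 kPa; the same γ' applies in the ½γBN_γ term.
Surcharge term q·N_q = 15.169 × 56 = 849.49 kPa; self-weight term 0.5·γ·B·N_γ·s_γ = 0.5 × 10.39 × 2.7 × 66.8 × 0.6 = 562.18 kPa.
q_ult = 849.49 + 562.18 = 1411.7 kPa.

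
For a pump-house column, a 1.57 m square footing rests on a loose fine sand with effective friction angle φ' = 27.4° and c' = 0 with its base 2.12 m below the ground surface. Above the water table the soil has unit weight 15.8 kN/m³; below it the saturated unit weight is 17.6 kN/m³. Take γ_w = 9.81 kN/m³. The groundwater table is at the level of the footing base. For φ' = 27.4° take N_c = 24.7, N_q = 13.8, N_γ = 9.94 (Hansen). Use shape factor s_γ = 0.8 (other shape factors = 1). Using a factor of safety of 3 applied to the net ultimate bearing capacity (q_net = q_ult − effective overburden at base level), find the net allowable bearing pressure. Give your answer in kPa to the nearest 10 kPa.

q = γ·D_f = 15.8 × 2.12 = 33.496 kPa.
For the ½γBN_γ term take γ' = 17.6 − 9.81 = 7.79 kN/m³ (soil below base is submerged).
q·N_q = 33.496 × 13.8 = 462.24 kPa
0.5·γ·B·N_γ·s_γ = 0.5 × 7.79 × 1.57 × 9.94 × 0.8 = 48.628 kPa
q_ult = 462.24 + 48.628 = 510.87 kPa.
Net ultimate: q_net = 510.87 − 33.496 = 477.38 kPa.
q_all(net) = 477.38 / 3 = 159.13 kPa.

q_all(net) ≈ 160 kPa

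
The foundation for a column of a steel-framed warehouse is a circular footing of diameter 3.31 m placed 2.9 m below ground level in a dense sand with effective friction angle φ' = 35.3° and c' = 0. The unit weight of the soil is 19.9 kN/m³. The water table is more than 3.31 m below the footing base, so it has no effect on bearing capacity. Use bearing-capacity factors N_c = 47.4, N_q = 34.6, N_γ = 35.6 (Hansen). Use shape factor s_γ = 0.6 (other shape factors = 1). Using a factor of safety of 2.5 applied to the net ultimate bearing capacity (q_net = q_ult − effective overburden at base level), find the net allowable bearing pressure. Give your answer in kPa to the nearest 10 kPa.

q_all(net) ≈ 1060 kPa

Overburden at base level: q = 19.9 × 2.9 = 57.71 kPa.
Surcharge term q·N_q = 57.71 × 34.6 = 1996.8 kPa; self-weight term 0.5·γ·B·N_γ·s_γ = 0.5 × 19.9 × 3.31 × 35.6 × 0.6 = 703.48 kPa.
q_ult = 1996.8 + 703.48 = 2700.2 kPa.
Net ultimate: q_net = 2700.2 − 57.71 = 2642.5 kPa.
q_all(net) = 2642.5 / 2.5 = 1057 kPa.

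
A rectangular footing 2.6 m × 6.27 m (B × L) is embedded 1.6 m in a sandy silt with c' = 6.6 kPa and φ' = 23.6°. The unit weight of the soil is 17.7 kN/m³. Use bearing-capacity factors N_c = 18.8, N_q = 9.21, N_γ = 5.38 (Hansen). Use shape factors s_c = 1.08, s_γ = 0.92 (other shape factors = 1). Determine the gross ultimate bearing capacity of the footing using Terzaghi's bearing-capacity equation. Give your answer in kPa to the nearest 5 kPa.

Overburden at base level: q = 17.7 × 1.6 = 28.32 kPa.
Cohesion term c·N_c·s_c = 6.6 × 18.8 × 1.08 = 134.01 kPa; surcharge term q·N_q = 28.32 × 9.21 = 260.83 kPa; self-weight term 0.5·γ·B·N_γ·s_γ = 0.5 × 17.7 × 2.6 × 5.38 × 0.92 = 113.89 kPa.
q_ult = 134.01 + 260.83 + 113.89 = 508.72 kPa.

q_ult ≈ 510 kPa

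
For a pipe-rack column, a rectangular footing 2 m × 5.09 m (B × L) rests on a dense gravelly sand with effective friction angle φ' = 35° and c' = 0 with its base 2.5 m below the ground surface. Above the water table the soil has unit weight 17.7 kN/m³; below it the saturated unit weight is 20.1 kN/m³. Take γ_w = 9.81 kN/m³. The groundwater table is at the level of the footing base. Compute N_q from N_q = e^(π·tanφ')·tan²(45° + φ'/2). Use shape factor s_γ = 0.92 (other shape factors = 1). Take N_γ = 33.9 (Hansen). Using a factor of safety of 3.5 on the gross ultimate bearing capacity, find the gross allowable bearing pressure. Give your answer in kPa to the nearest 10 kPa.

q_all ≈ 510 kPa

N_q = e^(π·tan35°)·tan²(62.5°) = 33.3.
q = γ·D_f = 17.7 × 2.5 = 44.25 kPa.
For the ½γBN_γ term take γ' = 20.1 − 9.81 = 10.29 kN/m³ (soil below base is submerged).
q·N_q = 44.25 × 33.296 = 1473.4 kPa
0.5·γ·B·N_γ·s_γ = 0.5 × 10.29 × 2 × 33.9 × 0.92 = 320.92 kPa
q_ult = 1473.4 + 320.92 = 1794.3 kPa.
q_all = 1794.3 / 3.5 = 512.65 kPa.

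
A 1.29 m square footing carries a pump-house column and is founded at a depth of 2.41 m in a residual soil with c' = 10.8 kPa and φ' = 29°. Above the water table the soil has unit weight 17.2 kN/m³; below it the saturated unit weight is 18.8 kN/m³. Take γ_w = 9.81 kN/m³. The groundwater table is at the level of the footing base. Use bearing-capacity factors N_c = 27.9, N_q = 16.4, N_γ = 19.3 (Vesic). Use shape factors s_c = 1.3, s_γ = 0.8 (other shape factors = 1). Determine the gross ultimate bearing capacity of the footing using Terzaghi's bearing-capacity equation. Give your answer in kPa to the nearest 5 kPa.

q_ult ≈ 1160 kPa

Effective surcharge at the founding depth q = γ·D_f = 17.2 × 2.41 = 41.452 kPa.
The water table coincides with the base, so in the self-weight term γ → γ' = 8.99 kN/m³.
q_ult = c·N_c·s_c + q·N_q + 0.5·γ·B·N_γ·s_γ
     = 10.8 × 27.9 × 1.3 + 41.452 × 16.4 + 0.5 × 8.99 × 1.29 × 19.3 × 0.8
     = 391.72 + 679.81 + 89.53 = 1161.1 kPa.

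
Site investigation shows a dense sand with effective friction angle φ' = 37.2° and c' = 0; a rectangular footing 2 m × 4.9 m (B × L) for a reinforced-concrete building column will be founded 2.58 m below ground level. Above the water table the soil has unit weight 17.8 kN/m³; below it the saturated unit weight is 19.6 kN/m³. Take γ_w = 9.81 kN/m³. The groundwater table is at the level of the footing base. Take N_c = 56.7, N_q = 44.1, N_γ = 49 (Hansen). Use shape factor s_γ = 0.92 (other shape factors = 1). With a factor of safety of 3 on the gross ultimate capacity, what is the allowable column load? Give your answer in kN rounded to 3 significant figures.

q = γ·D_f = 17.8 × 2.58 = 45.924 kPa.
For the ½γBN_γ term take γ' = 19.6 − 9.81 = 9.79 kN/m³ (soil below base is submerged).
q·N_q = 45.924 × 44.1 = 2025.2 kPa
0.5·γ·B·N_γ·s_γ = 0.5 × 9.79 × 2 × 49 × 0.92 = 441.33 kPa
q_ult = 2025.2 + 441.33 = 2466.6 kPa.
Gross allowable pressure q_all = 2466.6 / 3 = 822.19 kPa.
Footing area = 9.8 m², so allowable column load = 822.19 × 9.8 = 8057.5 kN.

P_all ≈ 8060 kN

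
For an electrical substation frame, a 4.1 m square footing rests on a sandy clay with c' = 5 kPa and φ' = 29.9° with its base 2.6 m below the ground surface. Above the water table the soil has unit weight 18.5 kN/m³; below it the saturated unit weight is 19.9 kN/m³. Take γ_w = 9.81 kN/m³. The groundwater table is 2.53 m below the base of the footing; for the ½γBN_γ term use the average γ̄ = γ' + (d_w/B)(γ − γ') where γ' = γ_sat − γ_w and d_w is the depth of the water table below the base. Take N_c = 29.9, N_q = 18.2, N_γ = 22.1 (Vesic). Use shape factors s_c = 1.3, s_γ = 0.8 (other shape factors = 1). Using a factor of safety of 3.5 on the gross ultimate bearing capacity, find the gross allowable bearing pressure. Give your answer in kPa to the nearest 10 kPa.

q_all ≈ 460 kPa

Overburden at base level: q = 18.5 × 2.6 = 48.1 kPa.
The water table is 2.53 m below the base (< B = 4.1 m), so the ½γBN_γ term uses γ̄ = γ' + (d_w/B)(γ − γ') = 10.09 + (2.53/4.1)(18.5 − 10.09) = 15.28 kN/m³.
Cohesion term c·N_c·s_c = 5 × 29.9 × 1.3 = 194.35 kPa; surcharge term q·N_q = 48.1 × 18.2 = 875.42 kPa; self-weight term 0.5·γ·B·N_γ·s_γ = 0.5 × 15.28 × 4.1 × 22.1 × 0.8 = 553.79 kPa.
q_ult = 194.35 + 875.42 + 553.79 = 1623.6 kPa.
q_all = 1623.6 / 3.5 = 463.88 kPa.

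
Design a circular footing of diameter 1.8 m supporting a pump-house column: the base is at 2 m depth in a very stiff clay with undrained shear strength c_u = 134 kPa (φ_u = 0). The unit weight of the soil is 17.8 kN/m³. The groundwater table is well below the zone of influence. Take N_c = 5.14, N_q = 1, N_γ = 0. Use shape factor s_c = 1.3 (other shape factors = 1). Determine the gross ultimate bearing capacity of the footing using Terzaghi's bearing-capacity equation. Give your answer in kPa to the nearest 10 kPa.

Effective surcharge at the founding depth q = γ·D_f = 17.8 × 2 = 35.6 kPa.
q_ult = c·N_c·s_c + q·N_q
     = 134 × 5.14 × 1.3 + 35.6 × 1
     = 895.39 + 35.6 = 930.99 kPa.

q_ult ≈ 930 kPa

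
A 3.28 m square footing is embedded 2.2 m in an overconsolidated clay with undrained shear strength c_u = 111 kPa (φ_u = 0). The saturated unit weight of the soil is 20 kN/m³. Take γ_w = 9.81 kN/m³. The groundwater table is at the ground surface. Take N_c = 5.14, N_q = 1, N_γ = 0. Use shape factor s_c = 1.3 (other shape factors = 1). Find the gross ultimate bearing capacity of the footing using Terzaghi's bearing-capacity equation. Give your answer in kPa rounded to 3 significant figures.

With the water table at the surface the whole profile is submerged: γ' = 20 − 9.81 = 10.19 kN/m³, so q = γ'·D_f = 22.418 kPa.
q_ult = c·N_c·s_c + q·N_q
     = 111 × 5.14 × 1.3 + 22.418 × 1
     = 741.7 + 22.418 = 764.12 kPa.

q_ult ≈ 764 kPa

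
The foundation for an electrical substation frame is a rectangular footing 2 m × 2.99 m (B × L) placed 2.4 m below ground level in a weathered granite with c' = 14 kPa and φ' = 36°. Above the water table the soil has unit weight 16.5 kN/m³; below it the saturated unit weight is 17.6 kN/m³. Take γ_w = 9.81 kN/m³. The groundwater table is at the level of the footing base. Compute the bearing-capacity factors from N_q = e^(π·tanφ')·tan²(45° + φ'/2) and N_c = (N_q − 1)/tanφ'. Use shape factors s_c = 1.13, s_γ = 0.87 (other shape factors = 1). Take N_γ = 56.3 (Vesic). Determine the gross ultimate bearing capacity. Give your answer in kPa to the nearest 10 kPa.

tan36° = 0.7265, so N_q = e^(π×0.7265)·tan²(63°) = 9.801 × 3.852 = 37.75.
N_c = (37.75 − 1)/tan36° = 50.59.
q = γ·D_f = 16.5 × 2.4 = 39.6 kPa.
For the ½γBN_γ term take γ' = 17.6 − 9.81 = 7.79 kN/m³ (soil below base is submerged).
c·N_c·s_c = 14 × 50.585 × 1.13 = 800.26 kPa
q·N_q = 39.6 × 37.752 = 1495 kPa
0.5·γ·B·N_γ·s_γ = 0.5 × 7.79 × 2 × 56.3 × 0.87 = 381.56 kPa
q_ult = 800.26 + 1495 + 381.56 = 2676.8 kPa.

q_ult ≈ 2680 kPa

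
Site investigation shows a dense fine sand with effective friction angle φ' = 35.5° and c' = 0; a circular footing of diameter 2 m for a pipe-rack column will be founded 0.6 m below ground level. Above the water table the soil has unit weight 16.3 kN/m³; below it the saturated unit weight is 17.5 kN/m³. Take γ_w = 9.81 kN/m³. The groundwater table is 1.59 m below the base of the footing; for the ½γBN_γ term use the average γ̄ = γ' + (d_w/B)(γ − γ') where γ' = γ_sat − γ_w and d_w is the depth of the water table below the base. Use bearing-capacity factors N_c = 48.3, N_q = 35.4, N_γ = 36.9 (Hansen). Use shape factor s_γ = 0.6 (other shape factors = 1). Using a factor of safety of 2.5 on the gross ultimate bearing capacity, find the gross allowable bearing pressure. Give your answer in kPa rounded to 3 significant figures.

q_all ≈ 267 kPa

Overburden at base level: q = 16.3 × 0.6 = 9.78 kPa.
The water table is 1.59 m below the base (< B = 2 m), so the ½γBN_γ term uses γ̄ = γ' + (d_w/B)(γ − γ') = 7.69 + (1.59/2)(16.3 − 7.69) = 14.535 kN/m³.
Surcharge term q·N_q = 9.78 × 35.4 = 346.21 kPa; self-weight term 0.5·γ·B·N_γ·s_γ = 0.5 × 14.535 × 2 × 36.9 × 0.6 = 321.8 kPa.
q_ult = 346.21 + 321.8 = 668.02 kPa.
q_all = 668.02 / 2.5 = 267.21 kPa.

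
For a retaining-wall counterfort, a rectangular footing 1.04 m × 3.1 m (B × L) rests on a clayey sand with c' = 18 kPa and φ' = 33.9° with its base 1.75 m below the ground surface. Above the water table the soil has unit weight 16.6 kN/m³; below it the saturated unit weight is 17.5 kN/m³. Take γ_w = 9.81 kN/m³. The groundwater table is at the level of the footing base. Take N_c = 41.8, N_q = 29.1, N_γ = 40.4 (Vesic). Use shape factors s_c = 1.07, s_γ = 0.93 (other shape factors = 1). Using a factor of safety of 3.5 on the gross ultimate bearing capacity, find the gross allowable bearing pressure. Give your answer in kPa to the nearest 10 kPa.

Effective surcharge at the founding depth q = γ·D_f = 16.6 × 1.75 = 29.05 kPa.
The water table coincides with the base, so in the self-weight term γ → γ' = 7.69 kN/m³.
q_ult = c·N_c·s_c + q·N_q + 0.5·γ·B·N_γ·s_γ
     = 18 × 41.8 × 1.07 + 29.05 × 29.1 + 0.5 × 7.69 × 1.04 × 40.4 × 0.93
     = 805.07 + 845.36 + 150.24 = 1800.7 kPa.
q_all = 1800.7 / 3.5 = 514.48 kPa.

q_all ≈ 510 kPa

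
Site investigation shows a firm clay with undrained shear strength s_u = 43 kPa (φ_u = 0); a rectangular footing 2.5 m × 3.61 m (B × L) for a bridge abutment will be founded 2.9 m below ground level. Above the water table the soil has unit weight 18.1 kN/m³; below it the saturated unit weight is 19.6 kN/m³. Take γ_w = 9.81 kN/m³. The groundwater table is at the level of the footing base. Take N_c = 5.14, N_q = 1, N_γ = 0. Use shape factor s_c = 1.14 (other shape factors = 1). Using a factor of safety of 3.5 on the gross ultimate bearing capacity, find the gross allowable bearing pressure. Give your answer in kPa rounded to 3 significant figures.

Overburden at base level: q = 18.1 × 2.9 = 52.49 kPa.
Cohesion term c·N_c·s_c = 43 × 5.14 × 1.14 = 251.96 kPa; surcharge term q·N_q = 52.49 × 1 = 52.49 kPa.
q_ult = 251.96 + 52.49 = 304.45 kPa.
q_all = 304.45 / 3.5 = 86.987 kPa.

q_all ≈ 87 kPa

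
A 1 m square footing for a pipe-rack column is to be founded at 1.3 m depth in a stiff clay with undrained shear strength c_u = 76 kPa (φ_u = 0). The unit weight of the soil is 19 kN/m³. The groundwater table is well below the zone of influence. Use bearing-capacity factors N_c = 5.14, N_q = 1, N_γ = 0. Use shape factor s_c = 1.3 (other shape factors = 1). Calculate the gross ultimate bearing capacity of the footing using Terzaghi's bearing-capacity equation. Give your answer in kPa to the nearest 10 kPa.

q_ult ≈ 530 kPa

q = γ·D_f = 19 × 1.3 = 24.7 kPa.
c·N_c·s_c = 76 × 5.14 × 1.3 = 507.83 kPa
q·N_q = 24.7 × 1 = 24.7 kPa
q_ult = 507.83 + 24.7 = 532.53 kPa.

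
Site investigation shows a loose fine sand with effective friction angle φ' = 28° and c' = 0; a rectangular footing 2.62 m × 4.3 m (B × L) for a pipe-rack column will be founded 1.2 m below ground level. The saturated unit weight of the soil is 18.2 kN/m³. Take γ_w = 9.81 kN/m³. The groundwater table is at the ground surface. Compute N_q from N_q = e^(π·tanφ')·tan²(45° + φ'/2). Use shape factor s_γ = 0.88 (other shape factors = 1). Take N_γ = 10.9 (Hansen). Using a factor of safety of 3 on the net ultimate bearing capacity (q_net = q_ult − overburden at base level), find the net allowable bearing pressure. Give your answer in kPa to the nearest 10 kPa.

q_all(net) ≈ 80 kPa

N_q = e^(π·tan28°)·tan²(59°) = 14.72.
With the water table at the surface the whole profile is submerged: γ' = 18.2 − 9.81 = 8.39 kN/m³, so q = γ'·D_f = 10.068 kPa; the same γ' applies in the ½γBN_γ term.
q_ult = q·N_q + 0.5·γ·B·N_γ·s_γ
     = 10.068 × 14.72 + 0.5 × 8.39 × 2.62 × 10.9 × 0.88
     = 148.2 + 105.42 = 253.62 kPa.
q_net = 253.62 − 10.068 = 243.56 kPa.
q_all(net) = 243.56 / 3 = 81.185 kPa.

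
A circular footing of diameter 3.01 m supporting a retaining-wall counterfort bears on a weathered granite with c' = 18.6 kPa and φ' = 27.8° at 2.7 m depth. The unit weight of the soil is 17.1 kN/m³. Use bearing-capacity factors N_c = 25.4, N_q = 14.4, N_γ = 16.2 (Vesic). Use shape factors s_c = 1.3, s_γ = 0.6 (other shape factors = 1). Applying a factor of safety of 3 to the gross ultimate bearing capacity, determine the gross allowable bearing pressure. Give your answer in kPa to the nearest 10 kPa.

q = γ·D_f = 17.1 × 2.7 = 46.17 kPa.
c·N_c·s_c = 18.6 × 25.4 × 1.3 = 614.17 kPa
q·N_q = 46.17 × 14.4 = 664.85 kPa
0.5·γ·B·N_γ·s_γ = 0.5 × 17.1 × 3.01 × 16.2 × 0.6 = 250.15 kPa
q_ult = 614.17 + 664.85 + 250.15 = 1529.2 kPa.
q_all = q_ult / FS = 1529.2 / 3 = 509.72 kPa.

q_all ≈ 510 kPa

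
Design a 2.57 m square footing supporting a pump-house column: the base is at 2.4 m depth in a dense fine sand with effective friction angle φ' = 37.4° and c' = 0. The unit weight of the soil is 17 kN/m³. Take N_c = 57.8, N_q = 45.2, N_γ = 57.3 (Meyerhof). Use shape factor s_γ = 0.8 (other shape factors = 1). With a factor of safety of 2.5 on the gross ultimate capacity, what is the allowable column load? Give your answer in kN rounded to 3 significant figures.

P_all ≈ 7520 kN

Effective surcharge at the founding depth q = γ·D_f = 17 × 2.4 = 40.8 kPa.
q_ult = q·N_q + 0.5·γ·B·N_γ·s_γ
     = 40.8 × 45.2 + 0.5 × 17 × 2.57 × 57.3 × 0.8
     = 1844.2 + 1001.4 = 2845.5 kPa.
Gross allowable pressure q_all = 2845.5 / 2.5 = 1138.2 kPa.
Footing area = 6.6049 m², so allowable column load = 1138.2 × 6.6049 = 7517.8 kN.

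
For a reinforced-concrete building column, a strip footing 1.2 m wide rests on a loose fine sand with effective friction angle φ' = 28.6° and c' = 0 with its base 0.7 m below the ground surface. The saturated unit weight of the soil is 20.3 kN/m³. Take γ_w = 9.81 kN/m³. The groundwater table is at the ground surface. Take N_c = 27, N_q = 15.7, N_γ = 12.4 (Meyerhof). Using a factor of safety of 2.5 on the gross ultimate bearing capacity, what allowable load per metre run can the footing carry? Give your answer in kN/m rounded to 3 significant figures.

γ' = 20.3 − 9.81 = 10.49 kN/m³ (submerged throughout). q = 10.49 × 0.7 = 7.343 kPa; the same γ' applies in the ½γBN_γ term.
q·N_q = 7.343 × 15.7 = 115.29 kPa
0.5·γ·B·N_γ = 0.5 × 10.49 × 1.2 × 12.4 = 78.046 kPa
q_ult = 115.29 + 78.046 = 193.33 kPa.
Gross allowable pressure q_all = 193.33 / 2.5 = 77.332 kPa.
Allowable wall load = q_all × B = 77.332 × 1.2 = 92.799 kN per metre run.

≈ 92.8 kN/m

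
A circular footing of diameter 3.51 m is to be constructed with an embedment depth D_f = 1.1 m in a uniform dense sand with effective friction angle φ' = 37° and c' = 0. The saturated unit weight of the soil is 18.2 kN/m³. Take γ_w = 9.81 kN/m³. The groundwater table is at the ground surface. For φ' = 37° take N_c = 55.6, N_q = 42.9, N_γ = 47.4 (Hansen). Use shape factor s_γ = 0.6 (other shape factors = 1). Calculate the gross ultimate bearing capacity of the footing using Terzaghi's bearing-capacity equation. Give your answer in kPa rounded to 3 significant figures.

q_ult ≈ 815 kPa

Water table at ground surface, so effective unit weight γ' = 18.2 − 9.81 = 8.39 kN/m³ is used throughout; overburden q = 8.39 × 1.1 = 9.229 kPa; the same γ' applies in the ½γBN_γ term.
Surcharge term q·N_q = 9.229 × 42.9 = 395.92 kPa; self-weight term 0.5·γ·B·N_γ·s_γ = 0.5 × 8.39 × 3.51 × 47.4 × 0.6 = 418.76 kPa.
q_ult = 395.92 + 418.76 = 814.69 kPa.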